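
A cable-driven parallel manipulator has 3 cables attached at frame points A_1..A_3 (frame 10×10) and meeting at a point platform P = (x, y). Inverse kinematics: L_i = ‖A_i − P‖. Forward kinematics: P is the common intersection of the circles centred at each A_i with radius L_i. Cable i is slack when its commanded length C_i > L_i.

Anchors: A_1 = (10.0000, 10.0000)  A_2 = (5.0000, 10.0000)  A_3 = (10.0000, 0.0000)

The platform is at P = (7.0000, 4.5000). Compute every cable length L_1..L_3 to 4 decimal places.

L_1: Δ = A_1−P = (3.0000, 5.5000) → ‖Δ‖ = √39.2500 = 6.2650
L_2: Δ = A_2−P = (-2.0000, 5.5000) → ‖Δ‖ = √34.2500 = 5.8523
L_3: Δ = A_3−P = (3.0000, -4.5000) → ‖Δ‖ = √29.2500 = 5.4083

(6.2650, 5.8523, 5.4083)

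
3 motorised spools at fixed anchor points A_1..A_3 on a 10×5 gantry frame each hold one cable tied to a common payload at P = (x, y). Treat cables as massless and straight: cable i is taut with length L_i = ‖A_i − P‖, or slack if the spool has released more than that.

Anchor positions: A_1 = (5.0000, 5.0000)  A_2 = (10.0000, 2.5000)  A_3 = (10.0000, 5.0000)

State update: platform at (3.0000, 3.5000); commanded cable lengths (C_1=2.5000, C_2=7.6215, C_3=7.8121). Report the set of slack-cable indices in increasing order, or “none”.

2, 3

cable 1: L_1 = ‖A_1−P‖ = 2.5000;  C_1 = 2.5000 → taut
cable 2: L_2 = ‖A_2−P‖ = 7.0711;  C_2 = 7.6215 → slack
cable 3: L_3 = ‖A_3−P‖ = 7.1589;  C_3 = 7.8121 → slack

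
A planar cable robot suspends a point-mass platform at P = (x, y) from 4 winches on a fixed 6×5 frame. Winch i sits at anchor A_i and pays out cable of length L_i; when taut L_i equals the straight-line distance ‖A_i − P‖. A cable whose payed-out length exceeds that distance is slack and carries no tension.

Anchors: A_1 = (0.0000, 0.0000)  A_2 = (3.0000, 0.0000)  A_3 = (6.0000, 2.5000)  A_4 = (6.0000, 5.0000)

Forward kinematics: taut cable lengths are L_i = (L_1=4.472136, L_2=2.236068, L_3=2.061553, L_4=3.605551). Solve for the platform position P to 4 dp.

expand ‖A_i−P‖²=L_i² and subtract eq 1 (q_i ≔ ‖A_i‖²−L_i²)
q_1 = 0.0000+0.0000−20.0000 = -20.0000
eq1−eq2 → [-6.0000  0.0000]·P = -24.0000
eq1−eq3 → [-12.0000  -5.0000]·P = -58.0000
eq1−eq4 → [-12.0000  -10.0000]·P = -68.0000
2×2 solve → P = (4.0000, 2.0000)
check cable 4: ‖A_4−P‖² = 13.0000 ≈ L_4² = 13.0000 ✓

(4.0000, 2.0000)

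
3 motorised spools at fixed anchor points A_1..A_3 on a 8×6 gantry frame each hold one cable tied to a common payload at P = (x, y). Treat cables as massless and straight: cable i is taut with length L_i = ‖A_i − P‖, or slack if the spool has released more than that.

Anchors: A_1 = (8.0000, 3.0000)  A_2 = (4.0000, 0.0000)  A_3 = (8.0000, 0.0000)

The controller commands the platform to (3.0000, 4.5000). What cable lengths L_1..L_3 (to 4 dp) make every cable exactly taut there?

(5.2202, 4.6098, 6.7268)

cable 1: Δx=5.0000, Δy=-1.5000; L_1 = √(Δx²+Δy²) = 5.2202
cable 2: Δx=1.0000, Δy=-4.5000; L_2 = √(Δx²+Δy²) = 4.6098
cable 3: Δx=5.0000, Δy=-4.5000; L_3 = √(Δx²+Δy²) = 6.7268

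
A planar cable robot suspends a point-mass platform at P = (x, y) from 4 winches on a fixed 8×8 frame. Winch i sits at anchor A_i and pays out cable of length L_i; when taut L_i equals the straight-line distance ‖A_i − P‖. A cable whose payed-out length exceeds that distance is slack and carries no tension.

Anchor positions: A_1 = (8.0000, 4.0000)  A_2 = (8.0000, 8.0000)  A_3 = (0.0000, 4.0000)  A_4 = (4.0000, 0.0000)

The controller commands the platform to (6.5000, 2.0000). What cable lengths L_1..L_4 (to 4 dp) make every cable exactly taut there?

(2.5000, 6.1847, 6.8007, 3.2016)

L_1: Δ = A_1−P = (1.5000, 2.0000) → ‖Δ‖ = √6.2500 = 2.5000
L_2: Δ = A_2−P = (1.5000, 6.0000) → ‖Δ‖ = √38.2500 = 6.1847
L_3: Δ = A_3−P = (-6.5000, 2.0000) → ‖Δ‖ = √46.2500 = 6.8007
L_4: Δ = A_4−P = (-2.5000, -2.0000) → ‖Δ‖ = √10.2500 = 3.2016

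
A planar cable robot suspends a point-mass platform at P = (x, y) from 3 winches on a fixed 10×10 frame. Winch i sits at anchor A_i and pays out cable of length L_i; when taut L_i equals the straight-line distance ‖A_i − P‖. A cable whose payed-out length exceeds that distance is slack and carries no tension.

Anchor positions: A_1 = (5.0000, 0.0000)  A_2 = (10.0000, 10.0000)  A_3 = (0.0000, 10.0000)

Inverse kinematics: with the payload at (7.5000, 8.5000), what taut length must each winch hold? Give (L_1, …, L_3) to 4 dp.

cable 1: Δx=-2.5000, Δy=-8.5000; L_1 = √(Δx²+Δy²) = 8.8600
cable 2: Δx=2.5000, Δy=1.5000; L_2 = √(Δx²+Δy²) = 2.9155
cable 3: Δx=-7.5000, Δy=1.5000; L_3 = √(Δx²+Δy²) = 7.6485

(8.8600, 2.9155, 7.6485)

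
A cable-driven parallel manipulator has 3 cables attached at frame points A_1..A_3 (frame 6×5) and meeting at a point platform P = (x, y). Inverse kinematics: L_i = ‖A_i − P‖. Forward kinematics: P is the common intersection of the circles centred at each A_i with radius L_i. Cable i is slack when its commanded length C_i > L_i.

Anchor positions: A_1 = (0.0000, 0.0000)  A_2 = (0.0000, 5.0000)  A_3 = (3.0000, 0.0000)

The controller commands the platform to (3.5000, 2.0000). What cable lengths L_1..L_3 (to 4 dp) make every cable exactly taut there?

cable 1: Δx=-3.5000, Δy=-2.0000; L_1 = √(Δx²+Δy²) = 4.0311
cable 2: Δx=-3.5000, Δy=3.0000; L_2 = √(Δx²+Δy²) = 4.6098
cable 3: Δx=-0.5000, Δy=-2.0000; L_3 = √(Δx²+Δy²) = 2.0616

(4.0311, 4.6098, 2.0616)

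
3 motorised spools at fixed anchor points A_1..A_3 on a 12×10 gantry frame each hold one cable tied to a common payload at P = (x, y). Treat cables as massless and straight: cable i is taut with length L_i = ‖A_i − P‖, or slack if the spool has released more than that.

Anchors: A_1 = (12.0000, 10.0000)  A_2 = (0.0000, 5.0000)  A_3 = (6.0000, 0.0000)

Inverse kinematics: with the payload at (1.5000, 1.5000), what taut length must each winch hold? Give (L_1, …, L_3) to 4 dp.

L_1: Δ = A_1−P = (10.5000, 8.5000) → ‖Δ‖ = √182.5000 = 13.5093
L_2: Δ = A_2−P = (-1.5000, 3.5000) → ‖Δ‖ = √14.5000 = 3.8079
L_3: Δ = A_3−P = (4.5000, -1.5000) → ‖Δ‖ = √22.5000 = 4.7434

(13.5093, 3.8079, 4.7434)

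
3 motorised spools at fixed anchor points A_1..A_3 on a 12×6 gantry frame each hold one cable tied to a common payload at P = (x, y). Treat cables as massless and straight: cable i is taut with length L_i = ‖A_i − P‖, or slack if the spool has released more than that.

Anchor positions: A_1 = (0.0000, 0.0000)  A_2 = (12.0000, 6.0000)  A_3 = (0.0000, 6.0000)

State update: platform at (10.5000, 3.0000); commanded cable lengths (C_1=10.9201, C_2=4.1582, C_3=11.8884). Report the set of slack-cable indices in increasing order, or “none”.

2, 3

i=1: geometric 10.9202 vs commanded 10.9201 ⇒ taut
i=2: geometric 3.3541 vs commanded 4.1582 ⇒ slack
i=3: geometric 10.9202 vs commanded 11.8884 ⇒ slack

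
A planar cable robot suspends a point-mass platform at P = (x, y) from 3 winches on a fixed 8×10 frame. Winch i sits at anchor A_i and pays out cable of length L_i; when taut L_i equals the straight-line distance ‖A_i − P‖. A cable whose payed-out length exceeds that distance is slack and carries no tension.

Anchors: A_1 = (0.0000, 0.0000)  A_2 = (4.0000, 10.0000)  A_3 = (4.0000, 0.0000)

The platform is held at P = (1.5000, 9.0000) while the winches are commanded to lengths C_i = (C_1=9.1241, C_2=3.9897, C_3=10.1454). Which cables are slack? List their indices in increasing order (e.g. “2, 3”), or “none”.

2, 3

cable 1: √((-1.5000)²+(-9.0000)²)=9.1241, C_1=9.1241: taut
cable 2: √((2.5000)²+(1.0000)²)=2.6926, C_2=3.9897: slack
cable 3: √((2.5000)²+(-9.0000)²)=9.3408, C_3=10.1454: slack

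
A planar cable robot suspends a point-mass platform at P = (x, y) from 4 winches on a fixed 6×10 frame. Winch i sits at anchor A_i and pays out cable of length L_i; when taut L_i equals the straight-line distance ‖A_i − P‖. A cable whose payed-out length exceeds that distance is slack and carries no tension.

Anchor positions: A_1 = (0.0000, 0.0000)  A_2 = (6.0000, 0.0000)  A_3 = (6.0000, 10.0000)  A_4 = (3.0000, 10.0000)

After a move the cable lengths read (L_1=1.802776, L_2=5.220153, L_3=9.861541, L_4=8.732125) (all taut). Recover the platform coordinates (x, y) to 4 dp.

each cable: (A_i−P)·(A_i−P) = L_i²; let c_i = ‖A_i‖²−L_i²
c_1 = 0.0000+0.0000−3.2500 = -3.2500
row 1: -12.0000x + 0.0000y = -12.0000  (c_2=8.7500)
row 2: -12.0000x − 20.0000y = -42.0000  (c_3=38.7500)
row 3: -6.0000x − 20.0000y = -36.0000  (c_4=32.7500)
Cramer on rows 1–2 → x = 1.0000, y = 1.5000
check cable 4: ‖A_4−P‖² = 76.2500 ≈ L_4² = 76.2500 ✓

(1.0000, 1.5000)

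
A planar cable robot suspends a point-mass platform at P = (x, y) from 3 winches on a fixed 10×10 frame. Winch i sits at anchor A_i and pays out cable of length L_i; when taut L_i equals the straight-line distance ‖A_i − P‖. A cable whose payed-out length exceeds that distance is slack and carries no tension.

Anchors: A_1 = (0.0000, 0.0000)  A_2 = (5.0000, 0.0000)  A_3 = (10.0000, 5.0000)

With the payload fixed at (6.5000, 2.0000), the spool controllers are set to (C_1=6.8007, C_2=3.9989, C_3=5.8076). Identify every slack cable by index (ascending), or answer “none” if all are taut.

i=1: geometric 6.8007 vs commanded 6.8007 ⇒ taut
i=2: geometric 2.5000 vs commanded 3.9989 ⇒ slack
i=3: geometric 4.6098 vs commanded 5.8076 ⇒ slack

2, 3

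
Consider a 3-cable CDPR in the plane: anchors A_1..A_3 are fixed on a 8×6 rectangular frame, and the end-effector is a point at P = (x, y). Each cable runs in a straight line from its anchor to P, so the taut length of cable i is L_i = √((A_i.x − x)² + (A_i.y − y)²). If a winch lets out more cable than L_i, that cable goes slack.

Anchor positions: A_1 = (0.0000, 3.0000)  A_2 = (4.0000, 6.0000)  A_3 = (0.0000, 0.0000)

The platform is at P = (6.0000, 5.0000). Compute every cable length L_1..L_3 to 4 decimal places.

(6.3246, 2.2361, 7.8102)

L_1: Δ = A_1−P = (-6.0000, -2.0000) → ‖Δ‖ = √40.0000 = 6.3246
L_2: Δ = A_2−P = (-2.0000, 1.0000) → ‖Δ‖ = √5.0000 = 2.2361
L_3: Δ = A_3−P = (-6.0000, -5.0000) → ‖Δ‖ = √61.0000 = 7.8102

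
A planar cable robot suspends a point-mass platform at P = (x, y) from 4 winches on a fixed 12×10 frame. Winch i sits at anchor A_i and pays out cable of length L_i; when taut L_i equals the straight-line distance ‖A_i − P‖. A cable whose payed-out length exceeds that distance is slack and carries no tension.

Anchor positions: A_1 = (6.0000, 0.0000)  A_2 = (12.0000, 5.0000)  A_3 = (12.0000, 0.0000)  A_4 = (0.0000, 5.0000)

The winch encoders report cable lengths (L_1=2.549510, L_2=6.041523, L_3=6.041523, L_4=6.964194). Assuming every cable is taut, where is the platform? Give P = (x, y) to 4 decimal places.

circle eqns → linear via eq_j − eq_1; set c_j = A_j·A_j − L_j²
c_1 = 36.0000+0.0000−6.5000 = 29.5000
-12.0000·x − 10.0000·y = c_1−c_2 = -103.0000
-12.0000·x + 0.0000·y = c_1−c_3 = -78.0000
12.0000·x − 10.0000·y = c_1−c_4 = 53.0000
solve first two rows → x=6.5000, y=2.5000
check cable 4: ‖A_4−P‖² = 48.5000 ≈ L_4² = 48.5000 ✓

(6.5000, 2.5000)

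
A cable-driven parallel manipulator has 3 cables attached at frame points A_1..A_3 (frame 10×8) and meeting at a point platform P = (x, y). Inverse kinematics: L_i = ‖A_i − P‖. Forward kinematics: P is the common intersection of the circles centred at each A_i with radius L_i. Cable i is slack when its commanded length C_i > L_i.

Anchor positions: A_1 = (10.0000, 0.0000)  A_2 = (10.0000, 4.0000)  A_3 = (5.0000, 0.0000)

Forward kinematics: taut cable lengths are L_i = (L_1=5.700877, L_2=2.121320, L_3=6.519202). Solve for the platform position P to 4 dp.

(8.5000, 5.5000)

expand ‖A_i−P‖²=L_i² and subtract eq 1 (k_i ≔ ‖A_i‖²−L_i²)
k_1 = 100.0000+0.0000−32.5000 = 67.5000
eq1−eq2 → [0.0000  -8.0000]·P = -44.0000
eq1−eq3 → [10.0000  0.0000]·P = 85.0000
2×2 solve → P = (8.5000, 5.5000)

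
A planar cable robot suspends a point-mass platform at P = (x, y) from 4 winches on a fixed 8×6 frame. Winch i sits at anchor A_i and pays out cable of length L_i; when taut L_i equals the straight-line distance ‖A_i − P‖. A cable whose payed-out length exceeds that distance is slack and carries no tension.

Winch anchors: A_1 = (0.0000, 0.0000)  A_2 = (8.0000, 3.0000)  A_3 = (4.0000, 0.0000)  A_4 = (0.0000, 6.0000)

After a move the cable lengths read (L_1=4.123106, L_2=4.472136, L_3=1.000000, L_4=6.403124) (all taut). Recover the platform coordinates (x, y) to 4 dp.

expand ‖A_i−P‖²=L_i² and subtract eq 1 (k_i ≔ ‖A_i‖²−L_i²)
k_1 = 0.0000+0.0000−17.0000 = -17.0000
eq1−eq2 → [-16.0000  -6.0000]·P = -70.0000
eq1−eq3 → [-8.0000  0.0000]·P = -32.0000
eq1−eq4 → [0.0000  -12.0000]·P = -12.0000
2×2 solve → P = (4.0000, 1.0000)
check cable 4: ‖A_4−P‖² = 41.0000 ≈ L_4² = 41.0000 ✓

(4.0000, 1.0000)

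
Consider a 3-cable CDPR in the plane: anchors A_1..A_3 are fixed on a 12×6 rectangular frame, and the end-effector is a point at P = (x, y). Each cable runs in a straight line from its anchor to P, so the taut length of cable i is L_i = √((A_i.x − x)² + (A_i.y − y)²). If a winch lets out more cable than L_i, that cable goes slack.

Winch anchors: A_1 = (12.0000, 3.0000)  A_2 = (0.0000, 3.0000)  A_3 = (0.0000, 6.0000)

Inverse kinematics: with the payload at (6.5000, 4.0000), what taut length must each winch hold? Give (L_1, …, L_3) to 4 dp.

cable 1: Δx=5.5000, Δy=-1.0000; L_1 = √(Δx²+Δy²) = 5.5902
cable 2: Δx=-6.5000, Δy=-1.0000; L_2 = √(Δx²+Δy²) = 6.5765
cable 3: Δx=-6.5000, Δy=2.0000; L_3 = √(Δx²+Δy²) = 6.8007

(5.5902, 6.5765, 6.8007)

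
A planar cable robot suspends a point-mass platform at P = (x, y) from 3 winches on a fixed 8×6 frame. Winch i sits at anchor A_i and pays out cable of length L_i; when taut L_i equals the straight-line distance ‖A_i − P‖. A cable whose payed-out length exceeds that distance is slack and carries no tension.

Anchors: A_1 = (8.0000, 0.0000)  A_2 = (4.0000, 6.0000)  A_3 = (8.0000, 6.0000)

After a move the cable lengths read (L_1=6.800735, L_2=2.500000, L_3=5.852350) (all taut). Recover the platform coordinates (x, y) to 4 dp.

circle eqns → linear via eq_j − eq_1; set q_j = A_j·A_j − L_j²
q_1 = 64.0000+0.0000−46.2500 = 17.7500
8.0000·x − 12.0000·y = q_1−q_2 = -28.0000
0.0000·x − 12.0000·y = q_1−q_3 = -48.0000
solve first two rows → x=2.5000, y=4.0000

(2.5000, 4.0000)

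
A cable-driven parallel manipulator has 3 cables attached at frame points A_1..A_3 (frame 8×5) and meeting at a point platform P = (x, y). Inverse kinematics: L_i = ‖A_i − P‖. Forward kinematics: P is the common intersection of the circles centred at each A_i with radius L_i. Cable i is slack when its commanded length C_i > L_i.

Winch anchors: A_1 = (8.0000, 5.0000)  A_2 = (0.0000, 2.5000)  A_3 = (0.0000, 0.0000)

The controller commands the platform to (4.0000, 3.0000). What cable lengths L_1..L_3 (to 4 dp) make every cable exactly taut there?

(4.4721, 4.0311, 5.0000)

L_1: Δ = A_1−P = (4.0000, 2.0000) → ‖Δ‖ = √20.0000 = 4.4721
L_2: Δ = A_2−P = (-4.0000, -0.5000) → ‖Δ‖ = √16.2500 = 4.0311
L_3: Δ = A_3−P = (-4.0000, -3.0000) → ‖Δ‖ = √25.0000 = 5.0000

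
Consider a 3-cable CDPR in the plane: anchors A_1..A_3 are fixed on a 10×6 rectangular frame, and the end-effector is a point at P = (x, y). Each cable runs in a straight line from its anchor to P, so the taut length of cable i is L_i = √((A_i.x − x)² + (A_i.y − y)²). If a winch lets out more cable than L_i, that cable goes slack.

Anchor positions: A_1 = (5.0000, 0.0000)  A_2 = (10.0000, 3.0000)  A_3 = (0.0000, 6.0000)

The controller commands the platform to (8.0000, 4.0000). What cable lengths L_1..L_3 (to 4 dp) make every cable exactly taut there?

(5.0000, 2.2361, 8.2462)

cable 1: Δx=-3.0000, Δy=-4.0000; L_1 = √(Δx²+Δy²) = 5.0000
cable 2: Δx=2.0000, Δy=-1.0000; L_2 = √(Δx²+Δy²) = 2.2361
cable 3: Δx=-8.0000, Δy=2.0000; L_3 = √(Δx²+Δy²) = 8.2462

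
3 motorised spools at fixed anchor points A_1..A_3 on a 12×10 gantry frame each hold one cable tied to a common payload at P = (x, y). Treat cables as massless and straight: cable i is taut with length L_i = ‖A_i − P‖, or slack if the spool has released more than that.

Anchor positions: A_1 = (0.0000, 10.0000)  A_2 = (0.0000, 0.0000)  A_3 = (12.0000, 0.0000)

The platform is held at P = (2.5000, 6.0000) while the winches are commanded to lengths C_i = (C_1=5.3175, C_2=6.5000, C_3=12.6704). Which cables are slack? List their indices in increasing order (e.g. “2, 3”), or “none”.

1, 3

i=1: geometric 4.7170 vs commanded 5.3175 ⇒ slack
i=2: geometric 6.5000 vs commanded 6.5000 ⇒ taut
i=3: geometric 11.2361 vs commanded 12.6704 ⇒ slack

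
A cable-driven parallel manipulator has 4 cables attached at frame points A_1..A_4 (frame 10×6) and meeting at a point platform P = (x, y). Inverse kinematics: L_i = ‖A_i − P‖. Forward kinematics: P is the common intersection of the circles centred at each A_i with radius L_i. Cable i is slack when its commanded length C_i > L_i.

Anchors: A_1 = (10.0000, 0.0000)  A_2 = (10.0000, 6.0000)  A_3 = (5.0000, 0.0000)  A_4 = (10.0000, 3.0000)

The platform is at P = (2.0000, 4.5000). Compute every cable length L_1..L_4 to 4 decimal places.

L_1: Δ = A_1−P = (8.0000, -4.5000) → ‖Δ‖ = √84.2500 = 9.1788
L_2: Δ = A_2−P = (8.0000, 1.5000) → ‖Δ‖ = √66.2500 = 8.1394
L_3: Δ = A_3−P = (3.0000, -4.5000) → ‖Δ‖ = √29.2500 = 5.4083
L_4: Δ = A_4−P = (8.0000, -1.5000) → ‖Δ‖ = √66.2500 = 8.1394

(9.1788, 8.1394, 5.4083, 8.1394)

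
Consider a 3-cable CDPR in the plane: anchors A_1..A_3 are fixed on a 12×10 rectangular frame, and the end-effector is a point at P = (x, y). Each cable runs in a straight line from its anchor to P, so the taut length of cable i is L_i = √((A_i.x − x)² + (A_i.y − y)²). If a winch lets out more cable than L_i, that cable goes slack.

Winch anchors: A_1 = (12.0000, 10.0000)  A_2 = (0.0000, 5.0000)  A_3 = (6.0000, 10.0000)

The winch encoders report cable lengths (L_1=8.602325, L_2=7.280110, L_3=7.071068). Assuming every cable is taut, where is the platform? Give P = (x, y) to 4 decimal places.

(7.0000, 3.0000)

circle eqns → linear via eq_j − eq_1; set q_j = A_j·A_j − L_j²
q_1 = 144.0000+100.0000−74.0000 = 170.0000
24.0000·x + 10.0000·y = q_1−q_2 = 198.0000
12.0000·x + 0.0000·y = q_1−q_3 = 84.0000
solve first two rows → x=7.0000, y=3.0000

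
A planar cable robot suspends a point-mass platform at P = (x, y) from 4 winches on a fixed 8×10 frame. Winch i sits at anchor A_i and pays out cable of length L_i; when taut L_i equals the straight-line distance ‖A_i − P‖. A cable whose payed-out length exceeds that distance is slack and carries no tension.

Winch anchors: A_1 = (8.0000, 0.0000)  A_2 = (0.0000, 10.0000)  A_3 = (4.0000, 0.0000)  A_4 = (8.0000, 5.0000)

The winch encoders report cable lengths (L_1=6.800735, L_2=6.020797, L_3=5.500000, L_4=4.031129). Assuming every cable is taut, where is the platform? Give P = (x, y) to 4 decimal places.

(4.0000, 5.5000)

circle eqns → linear via eq_j − eq_1; set q_j = A_j·A_j − L_j²
q_1 = 64.0000+0.0000−46.2500 = 17.7500
16.0000·x − 20.0000·y = q_1−q_2 = -46.0000
8.0000·x + 0.0000·y = q_1−q_3 = 32.0000
0.0000·x − 10.0000·y = q_1−q_4 = -55.0000
solve first two rows → x=4.0000, y=5.5000
check cable 4: ‖A_4−P‖² = 16.2500 ≈ L_4² = 16.2500 ✓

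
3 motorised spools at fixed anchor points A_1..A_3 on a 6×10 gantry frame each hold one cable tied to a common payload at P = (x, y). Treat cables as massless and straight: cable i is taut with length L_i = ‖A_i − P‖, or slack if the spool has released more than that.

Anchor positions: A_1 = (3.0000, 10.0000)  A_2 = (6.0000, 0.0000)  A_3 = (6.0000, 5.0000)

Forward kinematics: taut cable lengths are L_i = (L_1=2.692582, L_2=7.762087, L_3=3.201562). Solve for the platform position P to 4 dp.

circle eqns → linear via eq_j − eq_1; set k_j = A_j·A_j − L_j²
k_1 = 9.0000+100.0000−7.2500 = 101.7500
-6.0000·x + 20.0000·y = k_1−k_2 = 126.0000
-6.0000·x + 10.0000·y = k_1−k_3 = 51.0000
solve first two rows → x=4.0000, y=7.5000

(4.0000, 7.5000)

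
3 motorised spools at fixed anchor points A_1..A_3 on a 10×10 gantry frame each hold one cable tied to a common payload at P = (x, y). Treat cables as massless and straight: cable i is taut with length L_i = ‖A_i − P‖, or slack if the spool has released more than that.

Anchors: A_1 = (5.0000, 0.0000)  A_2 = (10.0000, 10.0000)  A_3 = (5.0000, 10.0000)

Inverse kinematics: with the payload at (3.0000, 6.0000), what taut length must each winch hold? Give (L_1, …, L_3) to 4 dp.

(6.3246, 8.0623, 4.4721)

L_1 = √((5.0000−3.0000)² + (0.0000−6.0000)²) = 6.3246
L_2 = √((10.0000−3.0000)² + (10.0000−6.0000)²) = 8.0623
L_3 = √((5.0000−3.0000)² + (10.0000−6.0000)²) = 4.4721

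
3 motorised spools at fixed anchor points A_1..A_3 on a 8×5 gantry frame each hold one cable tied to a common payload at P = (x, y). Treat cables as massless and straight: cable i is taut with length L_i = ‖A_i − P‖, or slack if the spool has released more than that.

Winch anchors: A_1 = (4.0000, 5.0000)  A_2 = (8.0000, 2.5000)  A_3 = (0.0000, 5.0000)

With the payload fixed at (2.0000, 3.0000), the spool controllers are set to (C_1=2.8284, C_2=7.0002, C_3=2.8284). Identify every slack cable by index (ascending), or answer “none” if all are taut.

cable 1: √((2.0000)²+(2.0000)²)=2.8284, C_1=2.8284: taut
cable 2: √((6.0000)²+(-0.5000)²)=6.0208, C_2=7.0002: slack
cable 3: √((-2.0000)²+(2.0000)²)=2.8284, C_3=2.8284: taut

2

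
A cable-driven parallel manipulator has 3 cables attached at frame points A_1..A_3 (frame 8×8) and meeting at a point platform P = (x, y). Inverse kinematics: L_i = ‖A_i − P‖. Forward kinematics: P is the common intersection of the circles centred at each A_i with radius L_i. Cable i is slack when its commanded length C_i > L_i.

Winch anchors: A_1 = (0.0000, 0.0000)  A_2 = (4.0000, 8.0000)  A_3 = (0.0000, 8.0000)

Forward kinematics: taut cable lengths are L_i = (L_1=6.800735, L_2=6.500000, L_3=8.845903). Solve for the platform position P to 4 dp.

expand ‖A_i−P‖²=L_i² and subtract eq 1 (k_i ≔ ‖A_i‖²−L_i²)
k_1 = 0.0000+0.0000−46.2500 = -46.2500
eq1−eq2 → [-8.0000  -16.0000]·P = -84.0000
eq1−eq3 → [0.0000  -16.0000]·P = -32.0000
2×2 solve → P = (6.5000, 2.0000)

(6.5000, 2.0000)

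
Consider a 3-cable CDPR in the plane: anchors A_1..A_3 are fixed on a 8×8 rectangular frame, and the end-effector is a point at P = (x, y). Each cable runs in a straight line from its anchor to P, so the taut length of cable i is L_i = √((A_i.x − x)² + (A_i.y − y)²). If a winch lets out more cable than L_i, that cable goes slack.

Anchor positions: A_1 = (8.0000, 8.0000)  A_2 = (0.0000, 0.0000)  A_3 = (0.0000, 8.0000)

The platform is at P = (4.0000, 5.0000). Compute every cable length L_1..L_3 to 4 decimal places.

(5.0000, 6.4031, 5.0000)

L_1: Δ = A_1−P = (4.0000, 3.0000) → ‖Δ‖ = √25.0000 = 5.0000
L_2: Δ = A_2−P = (-4.0000, -5.0000) → ‖Δ‖ = √41.0000 = 6.4031
L_3: Δ = A_3−P = (-4.0000, 3.0000) → ‖Δ‖ = √25.0000 = 5.0000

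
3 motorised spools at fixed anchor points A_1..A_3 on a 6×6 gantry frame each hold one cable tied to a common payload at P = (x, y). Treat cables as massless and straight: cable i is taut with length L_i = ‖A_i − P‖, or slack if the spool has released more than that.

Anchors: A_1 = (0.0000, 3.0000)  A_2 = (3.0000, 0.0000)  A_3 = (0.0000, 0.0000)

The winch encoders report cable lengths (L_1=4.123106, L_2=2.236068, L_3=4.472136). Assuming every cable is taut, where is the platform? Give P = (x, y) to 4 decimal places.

(4.0000, 2.0000)

each cable: (A_i−P)·(A_i−P) = L_i²; let c_i = ‖A_i‖²−L_i²
c_1 = 0.0000+9.0000−17.0000 = -8.0000
row 1: -6.0000x + 6.0000y = -12.0000  (c_2=4.0000)
row 2: 0.0000x + 6.0000y = 12.0000  (c_3=-20.0000)
Cramer on rows 1–2 → x = 4.0000, y = 2.0000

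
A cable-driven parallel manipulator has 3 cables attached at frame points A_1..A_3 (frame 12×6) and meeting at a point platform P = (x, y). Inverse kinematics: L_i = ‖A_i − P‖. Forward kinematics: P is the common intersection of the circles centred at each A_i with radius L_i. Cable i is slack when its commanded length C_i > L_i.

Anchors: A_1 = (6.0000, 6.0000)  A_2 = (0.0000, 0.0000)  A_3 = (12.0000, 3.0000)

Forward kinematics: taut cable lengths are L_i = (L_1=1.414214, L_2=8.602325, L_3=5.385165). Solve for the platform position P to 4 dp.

(7.0000, 5.0000)

expand ‖A_i−P‖²=L_i² and subtract eq 1 (c_i ≔ ‖A_i‖²−L_i²)
c_1 = 36.0000+36.0000−2.0000 = 70.0000
eq1−eq2 → [12.0000  12.0000]·P = 144.0000
eq1−eq3 → [-12.0000  6.0000]·P = -54.0000
2×2 solve → P = (7.0000, 5.0000)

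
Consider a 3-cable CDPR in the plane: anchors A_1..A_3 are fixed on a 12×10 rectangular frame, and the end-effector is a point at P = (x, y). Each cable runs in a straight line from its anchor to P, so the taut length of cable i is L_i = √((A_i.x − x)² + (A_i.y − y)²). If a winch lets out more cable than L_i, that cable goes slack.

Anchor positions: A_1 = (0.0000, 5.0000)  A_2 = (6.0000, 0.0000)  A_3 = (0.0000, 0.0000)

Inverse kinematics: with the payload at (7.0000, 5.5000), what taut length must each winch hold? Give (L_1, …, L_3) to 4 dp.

L_1: Δ = A_1−P = (-7.0000, -0.5000) → ‖Δ‖ = √49.2500 = 7.0178
L_2: Δ = A_2−P = (-1.0000, -5.5000) → ‖Δ‖ = √31.2500 = 5.5902
L_3: Δ = A_3−P = (-7.0000, -5.5000) → ‖Δ‖ = √79.2500 = 8.9022

(7.0178, 5.5902, 8.9022)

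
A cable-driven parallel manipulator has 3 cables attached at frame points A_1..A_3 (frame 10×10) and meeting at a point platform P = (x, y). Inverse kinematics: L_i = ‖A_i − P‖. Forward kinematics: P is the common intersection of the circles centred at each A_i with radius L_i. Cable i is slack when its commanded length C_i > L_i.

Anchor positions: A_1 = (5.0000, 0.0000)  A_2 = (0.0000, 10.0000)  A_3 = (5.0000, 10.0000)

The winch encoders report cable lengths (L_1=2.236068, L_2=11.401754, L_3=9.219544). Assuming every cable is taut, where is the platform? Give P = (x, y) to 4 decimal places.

expand ‖A_i−P‖²=L_i² and subtract eq 1 (c_i ≔ ‖A_i‖²−L_i²)
c_1 = 25.0000+0.0000−5.0000 = 20.0000
eq1−eq2 → [10.0000  -20.0000]·P = 50.0000
eq1−eq3 → [0.0000  -20.0000]·P = -20.0000
2×2 solve → P = (7.0000, 1.0000)

(7.0000, 1.0000)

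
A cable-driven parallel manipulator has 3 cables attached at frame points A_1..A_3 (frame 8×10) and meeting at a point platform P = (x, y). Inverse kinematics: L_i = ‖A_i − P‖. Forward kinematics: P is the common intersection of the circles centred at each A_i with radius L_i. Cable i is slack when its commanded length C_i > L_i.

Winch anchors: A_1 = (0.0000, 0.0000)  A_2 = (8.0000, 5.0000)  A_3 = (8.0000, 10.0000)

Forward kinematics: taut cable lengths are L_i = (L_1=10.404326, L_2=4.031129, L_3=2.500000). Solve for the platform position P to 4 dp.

(6.0000, 8.5000)

each cable: (A_i−P)·(A_i−P) = L_i²; let q_i = ‖A_i‖²−L_i²
q_1 = 0.0000+0.0000−108.2500 = -108.2500
row 1: -16.0000x − 10.0000y = -181.0000  (q_2=72.7500)
row 2: -16.0000x − 20.0000y = -266.0000  (q_3=157.7500)
Cramer on rows 1–2 → x = 6.0000, y = 8.5000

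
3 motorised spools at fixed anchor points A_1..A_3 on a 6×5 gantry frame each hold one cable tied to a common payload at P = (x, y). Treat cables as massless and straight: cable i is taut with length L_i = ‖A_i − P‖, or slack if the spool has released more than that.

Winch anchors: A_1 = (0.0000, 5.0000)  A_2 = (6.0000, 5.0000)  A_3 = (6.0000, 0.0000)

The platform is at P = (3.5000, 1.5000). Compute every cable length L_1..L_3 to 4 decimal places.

(4.9497, 4.3012, 2.9155)

L_1 = √((0.0000−3.5000)² + (5.0000−1.5000)²) = 4.9497
L_2 = √((6.0000−3.5000)² + (5.0000−1.5000)²) = 4.3012
L_3 = √((6.0000−3.5000)² + (0.0000−1.5000)²) = 2.9155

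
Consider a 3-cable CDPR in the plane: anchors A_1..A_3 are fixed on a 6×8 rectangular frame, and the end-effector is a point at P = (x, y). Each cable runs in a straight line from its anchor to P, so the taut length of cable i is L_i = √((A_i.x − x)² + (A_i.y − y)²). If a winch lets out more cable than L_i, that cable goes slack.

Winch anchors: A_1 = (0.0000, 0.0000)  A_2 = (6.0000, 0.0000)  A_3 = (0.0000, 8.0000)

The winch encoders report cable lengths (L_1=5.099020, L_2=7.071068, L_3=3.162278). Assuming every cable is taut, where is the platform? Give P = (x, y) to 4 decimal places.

circle eqns → linear via eq_j − eq_1; set c_j = A_j·A_j − L_j²
c_1 = 0.0000+0.0000−26.0000 = -26.0000
-12.0000·x + 0.0000·y = c_1−c_2 = -12.0000
0.0000·x − 16.0000·y = c_1−c_3 = -80.0000
solve first two rows → x=1.0000, y=5.0000

(1.0000, 5.0000)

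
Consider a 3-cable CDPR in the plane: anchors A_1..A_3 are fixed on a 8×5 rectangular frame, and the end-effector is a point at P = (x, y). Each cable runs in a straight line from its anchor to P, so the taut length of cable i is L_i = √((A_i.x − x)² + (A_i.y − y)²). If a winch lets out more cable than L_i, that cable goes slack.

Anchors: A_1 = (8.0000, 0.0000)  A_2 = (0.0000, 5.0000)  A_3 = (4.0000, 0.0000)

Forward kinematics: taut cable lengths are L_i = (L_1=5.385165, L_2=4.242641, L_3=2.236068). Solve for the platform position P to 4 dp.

circle eqns → linear via eq_j − eq_1; set q_j = A_j·A_j − L_j²
q_1 = 64.0000+0.0000−29.0000 = 35.0000
16.0000·x − 10.0000·y = q_1−q_2 = 28.0000
8.0000·x + 0.0000·y = q_1−q_3 = 24.0000
solve first two rows → x=3.0000, y=2.0000

(3.0000, 2.0000)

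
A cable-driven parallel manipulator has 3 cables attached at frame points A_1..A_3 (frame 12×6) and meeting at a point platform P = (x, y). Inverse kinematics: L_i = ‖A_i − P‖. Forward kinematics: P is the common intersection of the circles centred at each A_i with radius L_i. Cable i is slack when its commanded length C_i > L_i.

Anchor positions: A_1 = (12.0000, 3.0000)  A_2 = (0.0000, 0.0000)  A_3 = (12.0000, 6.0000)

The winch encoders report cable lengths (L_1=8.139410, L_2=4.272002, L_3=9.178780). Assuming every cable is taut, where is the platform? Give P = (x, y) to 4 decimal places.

(4.0000, 1.5000)

circle eqns → linear via eq_j − eq_1; set c_j = A_j·A_j − L_j²
c_1 = 144.0000+9.0000−66.2500 = 86.7500
24.0000·x + 6.0000·y = c_1−c_2 = 105.0000
0.0000·x − 6.0000·y = c_1−c_3 = -9.0000
solve first two rows → x=4.0000, y=1.5000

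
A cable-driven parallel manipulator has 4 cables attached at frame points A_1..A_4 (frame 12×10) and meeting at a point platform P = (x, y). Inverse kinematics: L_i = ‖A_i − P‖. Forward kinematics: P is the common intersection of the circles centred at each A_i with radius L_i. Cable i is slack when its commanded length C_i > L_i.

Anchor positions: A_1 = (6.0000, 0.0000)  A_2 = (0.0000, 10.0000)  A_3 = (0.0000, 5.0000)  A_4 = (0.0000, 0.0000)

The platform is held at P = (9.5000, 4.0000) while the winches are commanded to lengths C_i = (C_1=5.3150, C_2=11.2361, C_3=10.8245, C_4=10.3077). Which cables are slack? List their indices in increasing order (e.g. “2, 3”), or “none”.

3

cable 1: √((-3.5000)²+(-4.0000)²)=5.3151, C_1=5.3150: taut
cable 2: √((-9.5000)²+(6.0000)²)=11.2361, C_2=11.2361: taut
cable 3: √((-9.5000)²+(1.0000)²)=9.5525, C_3=10.8245: slack
cable 4: √((-9.5000)²+(-4.0000)²)=10.3078, C_4=10.3077: taut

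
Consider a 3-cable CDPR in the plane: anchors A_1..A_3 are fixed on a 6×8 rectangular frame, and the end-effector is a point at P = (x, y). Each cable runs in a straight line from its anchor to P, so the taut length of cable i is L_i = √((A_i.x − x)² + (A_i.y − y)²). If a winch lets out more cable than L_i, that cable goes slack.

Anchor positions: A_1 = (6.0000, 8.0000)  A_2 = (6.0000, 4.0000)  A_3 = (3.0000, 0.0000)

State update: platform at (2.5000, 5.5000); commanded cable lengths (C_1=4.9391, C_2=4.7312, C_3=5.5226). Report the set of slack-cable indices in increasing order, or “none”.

cable 1: √((3.5000)²+(2.5000)²)=4.3012, C_1=4.9391: slack
cable 2: √((3.5000)²+(-1.5000)²)=3.8079, C_2=4.7312: slack
cable 3: √((0.5000)²+(-5.5000)²)=5.5227, C_3=5.5226: taut

1, 2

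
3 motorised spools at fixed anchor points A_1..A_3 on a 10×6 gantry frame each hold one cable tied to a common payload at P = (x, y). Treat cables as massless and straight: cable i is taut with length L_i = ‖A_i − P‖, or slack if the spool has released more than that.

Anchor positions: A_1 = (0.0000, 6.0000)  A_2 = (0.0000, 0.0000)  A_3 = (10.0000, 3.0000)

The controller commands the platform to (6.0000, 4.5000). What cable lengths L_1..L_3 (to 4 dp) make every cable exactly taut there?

L_1 = √((0.0000−6.0000)² + (6.0000−4.5000)²) = 6.1847
L_2 = √((0.0000−6.0000)² + (0.0000−4.5000)²) = 7.5000
L_3 = √((10.0000−6.0000)² + (3.0000−4.5000)²) = 4.2720

(6.1847, 7.5000, 4.2720)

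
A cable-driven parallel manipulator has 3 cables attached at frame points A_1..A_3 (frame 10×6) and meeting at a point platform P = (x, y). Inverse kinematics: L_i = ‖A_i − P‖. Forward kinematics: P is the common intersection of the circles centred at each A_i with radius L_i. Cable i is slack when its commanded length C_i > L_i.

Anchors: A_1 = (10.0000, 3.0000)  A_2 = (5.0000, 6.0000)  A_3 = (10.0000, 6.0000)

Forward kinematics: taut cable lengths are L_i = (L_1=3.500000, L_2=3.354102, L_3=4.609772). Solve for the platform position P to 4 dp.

each cable: (A_i−P)·(A_i−P) = L_i²; let c_i = ‖A_i‖²−L_i²
c_1 = 100.0000+9.0000−12.2500 = 96.7500
row 1: 10.0000x − 6.0000y = 47.0000  (c_2=49.7500)
row 2: 0.0000x − 6.0000y = -18.0000  (c_3=114.7500)
Cramer on rows 1–2 → x = 6.5000, y = 3.0000

(6.5000, 3.0000)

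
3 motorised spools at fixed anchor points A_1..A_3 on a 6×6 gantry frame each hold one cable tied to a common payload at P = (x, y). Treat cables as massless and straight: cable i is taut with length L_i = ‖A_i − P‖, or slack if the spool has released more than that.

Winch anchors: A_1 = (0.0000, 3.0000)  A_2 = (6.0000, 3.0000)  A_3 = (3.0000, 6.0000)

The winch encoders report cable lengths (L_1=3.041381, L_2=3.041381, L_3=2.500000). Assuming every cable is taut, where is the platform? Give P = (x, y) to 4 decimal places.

(3.0000, 3.5000)

circle eqns → linear via eq_j − eq_1; set k_j = A_j·A_j − L_j²
k_1 = 0.0000+9.0000−9.2500 = -0.2500
-12.0000·x + 0.0000·y = k_1−k_2 = -36.0000
-6.0000·x − 6.0000·y = k_1−k_3 = -39.0000
solve first two rows → x=3.0000, y=3.5000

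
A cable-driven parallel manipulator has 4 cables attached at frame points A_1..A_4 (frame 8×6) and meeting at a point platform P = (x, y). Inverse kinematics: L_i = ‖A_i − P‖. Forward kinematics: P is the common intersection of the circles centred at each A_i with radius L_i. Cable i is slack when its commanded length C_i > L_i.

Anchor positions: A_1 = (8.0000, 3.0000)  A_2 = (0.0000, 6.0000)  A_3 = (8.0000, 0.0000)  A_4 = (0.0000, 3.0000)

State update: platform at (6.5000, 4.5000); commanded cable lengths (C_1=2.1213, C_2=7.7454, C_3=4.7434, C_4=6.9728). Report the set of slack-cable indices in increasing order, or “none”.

2, 4

i=1: geometric 2.1213 vs commanded 2.1213 ⇒ taut
i=2: geometric 6.6708 vs commanded 7.7454 ⇒ slack
i=3: geometric 4.7434 vs commanded 4.7434 ⇒ taut
i=4: geometric 6.6708 vs commanded 6.9728 ⇒ slack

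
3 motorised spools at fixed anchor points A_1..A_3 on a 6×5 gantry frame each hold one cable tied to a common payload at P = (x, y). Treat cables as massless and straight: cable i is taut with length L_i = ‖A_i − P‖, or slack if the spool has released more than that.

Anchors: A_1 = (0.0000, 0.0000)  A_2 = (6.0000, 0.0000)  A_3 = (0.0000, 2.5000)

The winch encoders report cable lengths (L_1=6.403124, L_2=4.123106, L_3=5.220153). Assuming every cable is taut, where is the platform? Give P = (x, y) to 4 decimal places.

(5.0000, 4.0000)

expand ‖A_i−P‖²=L_i² and subtract eq 1 (c_i ≔ ‖A_i‖²−L_i²)
c_1 = 0.0000+0.0000−41.0000 = -41.0000
eq1−eq2 → [-12.0000  0.0000]·P = -60.0000
eq1−eq3 → [0.0000  -5.0000]·P = -20.0000
2×2 solve → P = (5.0000, 4.0000)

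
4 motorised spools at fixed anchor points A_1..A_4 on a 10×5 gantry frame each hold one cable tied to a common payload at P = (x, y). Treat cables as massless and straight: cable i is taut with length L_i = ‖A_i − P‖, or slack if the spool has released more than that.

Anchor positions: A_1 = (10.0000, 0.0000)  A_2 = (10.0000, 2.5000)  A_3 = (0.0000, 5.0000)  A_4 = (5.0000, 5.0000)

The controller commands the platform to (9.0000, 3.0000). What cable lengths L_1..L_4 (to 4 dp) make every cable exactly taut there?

L_1: Δ = A_1−P = (1.0000, -3.0000) → ‖Δ‖ = √10.0000 = 3.1623
L_2: Δ = A_2−P = (1.0000, -0.5000) → ‖Δ‖ = √1.2500 = 1.1180
L_3: Δ = A_3−P = (-9.0000, 2.0000) → ‖Δ‖ = √85.0000 = 9.2195
L_4: Δ = A_4−P = (-4.0000, 2.0000) → ‖Δ‖ = √20.0000 = 4.4721

(3.1623, 1.1180, 9.2195, 4.4721)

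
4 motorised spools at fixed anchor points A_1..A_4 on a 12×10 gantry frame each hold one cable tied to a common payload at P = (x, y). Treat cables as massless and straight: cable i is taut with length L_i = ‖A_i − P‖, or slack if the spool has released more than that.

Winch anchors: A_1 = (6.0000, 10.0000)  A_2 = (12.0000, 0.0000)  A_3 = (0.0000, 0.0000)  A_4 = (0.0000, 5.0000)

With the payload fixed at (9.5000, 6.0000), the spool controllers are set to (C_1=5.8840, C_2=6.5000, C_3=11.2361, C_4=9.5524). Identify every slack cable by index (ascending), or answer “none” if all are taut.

cable 1: L_1 = ‖A_1−P‖ = 5.3151;  C_1 = 5.8840 → slack
cable 2: L_2 = ‖A_2−P‖ = 6.5000;  C_2 = 6.5000 → taut
cable 3: L_3 = ‖A_3−P‖ = 11.2361;  C_3 = 11.2361 → taut
cable 4: L_4 = ‖A_4−P‖ = 9.5525;  C_4 = 9.5524 → taut

1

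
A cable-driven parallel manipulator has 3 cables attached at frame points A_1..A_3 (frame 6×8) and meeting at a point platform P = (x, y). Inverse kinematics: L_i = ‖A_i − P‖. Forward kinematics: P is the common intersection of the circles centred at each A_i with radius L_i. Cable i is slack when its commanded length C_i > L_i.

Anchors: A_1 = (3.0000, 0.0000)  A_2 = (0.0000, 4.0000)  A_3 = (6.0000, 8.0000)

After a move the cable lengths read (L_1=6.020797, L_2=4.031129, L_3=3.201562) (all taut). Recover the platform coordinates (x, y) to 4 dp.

(3.5000, 6.0000)

circle eqns → linear via eq_j − eq_1; set c_j = A_j·A_j − L_j²
c_1 = 9.0000+0.0000−36.2500 = -27.2500
6.0000·x − 8.0000·y = c_1−c_2 = -27.0000
-6.0000·x − 16.0000·y = c_1−c_3 = -117.0000
solve first two rows → x=3.5000, y=6.0000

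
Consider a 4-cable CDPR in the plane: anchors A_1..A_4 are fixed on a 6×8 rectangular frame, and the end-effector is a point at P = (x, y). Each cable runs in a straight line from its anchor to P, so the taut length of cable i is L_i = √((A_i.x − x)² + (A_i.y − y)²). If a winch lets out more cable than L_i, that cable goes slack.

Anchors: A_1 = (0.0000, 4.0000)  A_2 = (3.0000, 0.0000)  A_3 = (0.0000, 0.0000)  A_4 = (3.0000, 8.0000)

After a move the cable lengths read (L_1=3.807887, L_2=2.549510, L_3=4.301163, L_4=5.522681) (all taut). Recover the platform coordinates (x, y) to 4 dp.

(3.5000, 2.5000)

each cable: (A_i−P)·(A_i−P) = L_i²; let q_i = ‖A_i‖²−L_i²
q_1 = 0.0000+16.0000−14.5000 = 1.5000
row 1: -6.0000x + 8.0000y = -1.0000  (q_2=2.5000)
row 2: 0.0000x + 8.0000y = 20.0000  (q_3=-18.5000)
row 3: -6.0000x − 8.0000y = -41.0000  (q_4=42.5000)
Cramer on rows 1–2 → x = 3.5000, y = 2.5000
check cable 4: ‖A_4−P‖² = 30.5000 ≈ L_4² = 30.5000 ✓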